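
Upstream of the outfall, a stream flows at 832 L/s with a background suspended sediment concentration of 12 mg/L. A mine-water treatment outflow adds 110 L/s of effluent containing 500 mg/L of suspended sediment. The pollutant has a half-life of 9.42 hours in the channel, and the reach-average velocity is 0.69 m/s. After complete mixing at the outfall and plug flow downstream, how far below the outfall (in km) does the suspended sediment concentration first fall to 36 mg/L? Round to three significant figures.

Mass balance: C = (832.0·12.00 + 110.0·500.0) / 942.0 = 64980/942.0 = 68.99 mg/L.
Half-life 9.42 h → k = ln 2 / 9.42 = 0.07358 h⁻¹ = 1.766 d⁻¹.
Set 68.99·exp(−k·t) = 36 → t = ln(68.99/36)/k = 31820 s = 8.839 h.
Distance = v·t = 0.69·31820 = 21960 m = 21.96 km.

22.0 km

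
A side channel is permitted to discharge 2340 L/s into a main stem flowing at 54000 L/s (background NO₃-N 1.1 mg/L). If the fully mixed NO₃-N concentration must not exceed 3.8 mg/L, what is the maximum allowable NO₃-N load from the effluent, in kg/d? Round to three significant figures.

Mass balance at the limit: 54000·1.100 + 2340·Cₑ = 56340·3.8 → Cₑ = 66.11 mg/L.
2340 L/s = 2.340 m³/s. Load = 2.340 m³/s × 66.11 g/m³ × 86 400 s/d = 13370 kg/d.

13400 kg/d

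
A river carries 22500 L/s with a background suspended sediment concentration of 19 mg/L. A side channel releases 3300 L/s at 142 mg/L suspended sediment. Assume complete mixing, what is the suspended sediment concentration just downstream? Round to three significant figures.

34.7 mg/L

Mixed concentration C = ΣQC/ΣQ = (22500·19.00 + 3300·142.0) / 25800 = 896100/25800 = 34.73 mg/L.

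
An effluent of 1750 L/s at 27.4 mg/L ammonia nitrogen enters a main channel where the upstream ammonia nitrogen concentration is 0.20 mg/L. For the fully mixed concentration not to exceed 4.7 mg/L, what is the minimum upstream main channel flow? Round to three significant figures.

Set C_mix = 4.7: (Q·0.2000 + 1750·27.40) / (Q + 1750) = 4.7
→ Q = 1750·(27.40 − 4.7)/(4.7 − 0.2000) = 8828 L/s.

8830 L/s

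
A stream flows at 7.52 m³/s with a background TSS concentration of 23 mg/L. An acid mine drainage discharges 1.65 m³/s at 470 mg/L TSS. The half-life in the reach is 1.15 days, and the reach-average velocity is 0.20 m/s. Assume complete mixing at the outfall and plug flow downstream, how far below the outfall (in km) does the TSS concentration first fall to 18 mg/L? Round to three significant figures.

After mixing, C = (7.520·23.00 + 1.650·470.0) / 9.170 = 948.5/9.170 = 103.4 mg/L.
Half-life 1.15 d → k = ln 2 / 1.15 = 0.6027 d⁻¹.
Set 103.4·exp(−k·t) = 18 → t = ln(103.4/18)/k = 250600 s = 69.62 h.
Distance = v·t = 0.20·250600 = 50130 m = 50.13 km.

50.1 km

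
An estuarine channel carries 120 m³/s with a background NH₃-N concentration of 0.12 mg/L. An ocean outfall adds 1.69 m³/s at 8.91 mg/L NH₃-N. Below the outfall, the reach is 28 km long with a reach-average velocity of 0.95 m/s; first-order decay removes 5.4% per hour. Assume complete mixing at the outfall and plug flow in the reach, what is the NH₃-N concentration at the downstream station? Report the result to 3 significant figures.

0.154 mg/L

After mixing, C = (120.0·0.1200 + 1.690·8.910) / 121.7 = 29.46/121.7 = 0.2421 mg/L.
Travel time t = 28·1000 / 0.95 = 29470 s = 8.187 h.
5.4%/h lost → k = −ln(1 − 0.054) = 0.05551 h⁻¹.
Decay over the reach: 0.2421·exp(−kt) = 0.2421·0.6348 = 0.1537 mg/L.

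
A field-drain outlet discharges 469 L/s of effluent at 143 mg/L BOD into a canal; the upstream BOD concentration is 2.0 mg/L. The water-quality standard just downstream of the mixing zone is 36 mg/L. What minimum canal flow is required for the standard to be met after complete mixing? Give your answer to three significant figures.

Set C_mix = 36: (Q·2.000 + 469.0·143.0) / (Q + 469.0) = 36
→ Q = 469.0·(143.0 − 36)/(36 − 2.000) = 1476 L/s.

1480 L/s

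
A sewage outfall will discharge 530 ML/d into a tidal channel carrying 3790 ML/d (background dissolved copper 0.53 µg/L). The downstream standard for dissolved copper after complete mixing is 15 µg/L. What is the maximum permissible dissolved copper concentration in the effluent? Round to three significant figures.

At the limit, (Qr·Cr + Qe·Cₑ)/(Qr + Qe) = 15:
Cₑ = (4320·15 − 3790·0.5300) / 530.0 = 118.5 µg/L.

118 µg/L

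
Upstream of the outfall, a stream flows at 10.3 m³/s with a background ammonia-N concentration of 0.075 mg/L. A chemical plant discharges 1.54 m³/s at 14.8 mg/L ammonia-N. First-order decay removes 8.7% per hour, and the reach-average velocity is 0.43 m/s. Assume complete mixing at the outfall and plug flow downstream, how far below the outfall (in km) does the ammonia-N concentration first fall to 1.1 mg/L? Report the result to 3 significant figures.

10.1 km

Flow-weighted average: C = (10.30·0.07500 + 1.540·14.80) / 11.84 = 23.56/11.84 = 1.990 mg/L.
8.7%/h lost → k = −ln(1 − 0.087) = 0.09102 h⁻¹.
Set 1.990·exp(−k·t) = 1.1 → t = ln(1.990/1.1)/k = 23450 s = 6.515 h.
Distance = v·t = 0.43·23450 = 10080 m = 10.08 km.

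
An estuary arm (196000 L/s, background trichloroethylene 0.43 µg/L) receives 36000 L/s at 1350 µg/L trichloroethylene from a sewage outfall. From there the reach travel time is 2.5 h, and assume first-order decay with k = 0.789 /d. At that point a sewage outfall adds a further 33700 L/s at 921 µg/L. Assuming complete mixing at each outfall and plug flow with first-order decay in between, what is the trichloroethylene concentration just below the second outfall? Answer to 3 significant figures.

286 µg/L

Mixed concentration C = ΣQC/ΣQ = (196000·0.4300 + 36000·1350) / 232000 = 48680000/232000 = 209.8 µg/L; combined flow 232000 L/s.
Decay over the reach: 209.8·exp(−kt) = 209.8·0.9211 = 193.3 µg/L.
At the second outfall, C = (232000·193.3 + 33700·921.0) / (232000 + 33700) = 285.6 µg/L.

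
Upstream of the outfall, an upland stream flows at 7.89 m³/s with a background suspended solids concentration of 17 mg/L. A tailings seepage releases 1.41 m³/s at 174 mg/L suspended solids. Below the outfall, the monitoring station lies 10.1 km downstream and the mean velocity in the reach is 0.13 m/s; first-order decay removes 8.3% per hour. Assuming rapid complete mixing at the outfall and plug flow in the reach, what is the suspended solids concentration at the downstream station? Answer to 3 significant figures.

6.29 mg/L

Mixed concentration C = ΣQC/ΣQ = (7.890·17.00 + 1.410·174.0) / 9.300 = 379.5/9.300 = 40.80 mg/L.
Travel time t = 10.1·1000 / 0.13 = 77690 s = 21.58 h.
8.3%/h lost → k = −ln(1 − 0.083) = 0.08665 h⁻¹.
First-order decay: C = 40.80·exp(−k·t) = 40.80·0.1541 = 6.289 mg/L.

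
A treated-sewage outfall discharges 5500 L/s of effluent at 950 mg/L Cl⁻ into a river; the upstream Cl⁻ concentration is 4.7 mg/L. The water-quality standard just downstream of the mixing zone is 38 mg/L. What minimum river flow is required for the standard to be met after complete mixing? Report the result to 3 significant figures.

Set C_mix = 38: (Q·4.700 + 5500·950.0) / (Q + 5500) = 38
→ Q = 5500·(950.0 − 38)/(38 − 4.700) = 150600 L/s.

151000 L/s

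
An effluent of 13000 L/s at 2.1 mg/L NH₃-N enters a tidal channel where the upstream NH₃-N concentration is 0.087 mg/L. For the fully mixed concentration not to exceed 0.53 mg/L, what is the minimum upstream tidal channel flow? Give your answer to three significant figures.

Set C_mix = 0.53: (Q·0.08700 + 13000·2.100) / (Q + 13000) = 0.53
→ Q = 13000·(2.100 − 0.53)/(0.53 − 0.08700) = 46070 L/s.

46100 L/s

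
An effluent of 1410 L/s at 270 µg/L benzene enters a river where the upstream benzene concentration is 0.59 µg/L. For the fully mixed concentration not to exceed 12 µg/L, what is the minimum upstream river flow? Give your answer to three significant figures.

31900 L/s

Set C_mix = 12: (Q·0.5900 + 1410·270.0) / (Q + 1410) = 12
→ Q = 1410·(270.0 − 12)/(12 − 0.5900) = 31880 L/s.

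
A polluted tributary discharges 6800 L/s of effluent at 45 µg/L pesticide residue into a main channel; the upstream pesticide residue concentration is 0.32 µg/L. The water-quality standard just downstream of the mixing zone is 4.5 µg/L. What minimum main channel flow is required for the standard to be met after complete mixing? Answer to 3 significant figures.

65900 L/s

Set C_mix = 4.5: (Q·0.3200 + 6800·45.00) / (Q + 6800) = 4.5
→ Q = 6800·(45.00 − 4.5)/(4.5 − 0.3200) = 65890 L/s.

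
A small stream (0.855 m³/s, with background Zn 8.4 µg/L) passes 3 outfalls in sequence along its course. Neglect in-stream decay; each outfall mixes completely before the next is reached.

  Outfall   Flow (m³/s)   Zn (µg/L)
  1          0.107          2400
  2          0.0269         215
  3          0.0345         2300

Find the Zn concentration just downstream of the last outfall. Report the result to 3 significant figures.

341 µg/L

After outfall 1: Q = 0.8550 + 0.1070 = 0.9620 m³/s; C = (0.8550·8.400 + 0.1070·2400)/0.9620 = 274.4 µg/L.
After outfall 2: Q = 0.9620 + 0.02690 = 0.9889 m³/s; C = (0.9620·274.4 + 0.02690·215.0)/0.9889 = 272.8 µg/L.
After outfall 3: Q = 0.9889 + 0.03450 = 1.023 m³/s; C = (0.9889·272.8 + 0.03450·2300)/1.023 = 341.1 µg/L.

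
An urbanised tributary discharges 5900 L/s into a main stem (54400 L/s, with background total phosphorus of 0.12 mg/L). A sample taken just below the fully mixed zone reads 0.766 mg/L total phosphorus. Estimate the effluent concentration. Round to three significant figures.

Mass balance: 54400·0.1200 + 5900·Cₑ = 60300·0.7660
→ Cₑ = (60300·0.7660 − 54400·0.1200) / 5900 = 6.722 mg/L.

6.72 mg/L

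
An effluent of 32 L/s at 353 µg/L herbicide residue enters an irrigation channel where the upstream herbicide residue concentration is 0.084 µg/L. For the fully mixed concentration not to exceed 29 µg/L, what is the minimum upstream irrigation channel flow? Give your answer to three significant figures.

359 L/s

Set C_mix = 29: (Q·0.08400 + 32.00·353.0) / (Q + 32.00) = 29
→ Q = 32.00·(353.0 − 29)/(29 − 0.08400) = 358.6 L/s.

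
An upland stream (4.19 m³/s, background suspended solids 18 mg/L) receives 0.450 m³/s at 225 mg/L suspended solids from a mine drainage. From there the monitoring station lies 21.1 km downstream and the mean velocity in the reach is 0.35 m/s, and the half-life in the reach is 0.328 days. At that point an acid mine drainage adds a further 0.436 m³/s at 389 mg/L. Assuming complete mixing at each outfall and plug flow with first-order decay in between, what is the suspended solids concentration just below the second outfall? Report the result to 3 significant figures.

Conservation of mass: C = (4.190·18.00 + 0.4500·225.0) / 4.640 = 176.7/4.640 = 38.08 mg/L; combined flow 4.640 m³/s.
Travel time t = 21.1·1000 / 0.35 = 60290 s = 16.75 h.
Half-life 0.328 d → k = ln 2 / 0.328 = 2.113 d⁻¹.
Decay over the reach: 38.08·exp(−kt) = 38.08·0.2289 = 8.715 mg/L.
At the second outfall, C = (4.640·8.715 + 0.4360·389.0) / (4.640 + 0.4360) = 41.38 mg/L.

41.4 mg/L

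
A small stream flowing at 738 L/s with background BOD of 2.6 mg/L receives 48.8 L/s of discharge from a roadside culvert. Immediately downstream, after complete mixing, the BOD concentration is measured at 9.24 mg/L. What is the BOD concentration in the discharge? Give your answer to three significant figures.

Mass balance: 738.0·2.600 + 48.80·Cₑ = 786.8·9.240
→ Cₑ = (786.8·9.240 − 738.0·2.600) / 48.80 = 109.7 mg/L.

110 mg/L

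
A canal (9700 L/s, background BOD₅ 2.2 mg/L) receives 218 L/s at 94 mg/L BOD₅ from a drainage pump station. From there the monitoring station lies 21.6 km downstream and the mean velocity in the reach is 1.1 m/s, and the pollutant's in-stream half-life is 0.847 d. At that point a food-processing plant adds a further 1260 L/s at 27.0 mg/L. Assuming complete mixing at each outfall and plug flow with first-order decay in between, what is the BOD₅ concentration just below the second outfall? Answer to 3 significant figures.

Conservation of mass: C = (9700·2.200 + 218.0·94.00) / 9918 = 41830/9918 = 4.218 mg/L; combined flow 9918 L/s.
Travel time t = 21.6·1000 / 1.1 = 19640 s = 5.455 h.
Half-life 0.847 d → k = ln 2 / 0.847 = 0.8184 d⁻¹.
Decay over the reach: 4.218·exp(−kt) = 4.218·0.8303 = 3.502 mg/L.
At the second outfall, C = (9918·3.502 + 1260·27.00) / (9918 + 1260) = 6.151 mg/L.

6.15 mg/L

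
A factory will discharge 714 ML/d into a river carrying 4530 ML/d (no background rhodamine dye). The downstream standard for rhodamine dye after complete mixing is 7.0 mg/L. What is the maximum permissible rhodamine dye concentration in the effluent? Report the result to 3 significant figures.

At the limit, (Qr·Cr + Qe·Cₑ)/(Qr + Qe) = 7.0:
Cₑ = (5244·7.0 − 4530·0) / 714.0 = 51.41 mg/L.

51.4 mg/L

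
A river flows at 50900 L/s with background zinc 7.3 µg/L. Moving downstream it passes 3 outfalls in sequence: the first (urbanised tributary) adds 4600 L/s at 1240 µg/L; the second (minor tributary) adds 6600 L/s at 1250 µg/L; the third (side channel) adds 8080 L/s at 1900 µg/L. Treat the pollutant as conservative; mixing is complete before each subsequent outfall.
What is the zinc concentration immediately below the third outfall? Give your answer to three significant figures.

Outfall 1: combined Q = 55500 L/s; C = (50900·7.300 + 4600·1240)/55500 = 109.5 µg/L.
Outfall 2: combined Q = 62100 L/s; C = (55500·109.5 + 6600·1250)/62100 = 230.7 µg/L.
Outfall 3: combined Q = 70180 L/s; C = (62100·230.7 + 8080·1900)/70180 = 422.9 µg/L.

423 µg/L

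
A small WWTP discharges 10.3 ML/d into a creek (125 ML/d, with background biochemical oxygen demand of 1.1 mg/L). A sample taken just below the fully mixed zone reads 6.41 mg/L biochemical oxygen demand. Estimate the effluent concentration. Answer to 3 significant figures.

70.9 mg/L

Mass balance: 125.0·1.100 + 10.30·Cₑ = 135.3·6.410
→ Cₑ = (135.3·6.410 − 125.0·1.100) / 10.30 = 70.85 mg/L.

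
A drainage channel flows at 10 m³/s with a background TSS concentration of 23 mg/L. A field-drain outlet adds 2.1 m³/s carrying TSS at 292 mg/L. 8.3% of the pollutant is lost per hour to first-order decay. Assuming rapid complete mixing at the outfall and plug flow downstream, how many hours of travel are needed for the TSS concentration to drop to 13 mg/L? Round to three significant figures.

After mixing, C = (10.00·23.00 + 2.100·292.0) / 12.10 = 843.2/12.10 = 69.69 mg/L.
8.3%/h lost → k = −ln(1 − 0.083) = 0.08665 h⁻¹.
69.69·exp(−k·t) = 13 → t = ln(69.69/13)/k = 69760 s = 19.38 h.

19.4 h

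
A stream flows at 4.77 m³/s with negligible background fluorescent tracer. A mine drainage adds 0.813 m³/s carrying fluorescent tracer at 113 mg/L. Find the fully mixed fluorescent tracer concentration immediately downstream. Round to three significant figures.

Mass balance: C = (4.770·0 + 0.8130·113.0) / 5.583 = 91.87/5.583 = 16.46 mg/L.

16.5 mg/L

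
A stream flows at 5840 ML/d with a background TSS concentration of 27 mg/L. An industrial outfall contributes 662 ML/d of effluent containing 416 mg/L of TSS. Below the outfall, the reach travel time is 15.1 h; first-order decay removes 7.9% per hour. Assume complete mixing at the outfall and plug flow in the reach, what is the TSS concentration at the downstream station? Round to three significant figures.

19.2 mg/L

Mass balance: C = (5840·27.00 + 662.0·416.0) / 6502 = 433100/6502 = 66.61 mg/L.
7.9%/h lost → k = −ln(1 − 0.079) = 0.08230 h⁻¹.
After decay, C = 66.61 × e^(−kt) = 66.61 × 0.2886 = 19.22 mg/L.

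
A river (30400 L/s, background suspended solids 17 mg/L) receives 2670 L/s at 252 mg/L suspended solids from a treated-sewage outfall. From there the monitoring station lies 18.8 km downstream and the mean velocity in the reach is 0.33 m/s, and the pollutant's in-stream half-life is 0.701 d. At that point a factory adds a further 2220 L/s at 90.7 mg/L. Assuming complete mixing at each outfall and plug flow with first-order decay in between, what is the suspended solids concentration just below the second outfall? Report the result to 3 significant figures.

After mixing, C = (30400·17.00 + 2670·252.0) / 33070 = 1190000/33070 = 35.97 mg/L; combined flow 33070 L/s.
Travel time t = 18.8·1000 / 0.33 = 56970 s = 15.82 h.
Half-life 0.701 d → k = ln 2 / 0.701 = 0.9888 d⁻¹.
After decay, C = 35.97 × e^(−kt) = 35.97 × 0.5210 = 18.74 mg/L.
At the second outfall, C = (33070·18.74 + 2220·90.70) / (33070 + 2220) = 23.27 mg/L.

23.3 mg/L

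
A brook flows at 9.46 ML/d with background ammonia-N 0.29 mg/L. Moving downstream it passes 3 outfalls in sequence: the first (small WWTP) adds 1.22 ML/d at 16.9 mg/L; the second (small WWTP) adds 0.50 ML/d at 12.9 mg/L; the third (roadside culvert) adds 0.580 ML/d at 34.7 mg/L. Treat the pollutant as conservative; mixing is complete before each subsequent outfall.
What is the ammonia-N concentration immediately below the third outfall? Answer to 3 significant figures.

Outfall 1: combined Q = 10.68 ML/d; C = (9.460·0.2900 + 1.220·16.90)/10.68 = 2.187 mg/L.
Outfall 2: combined Q = 11.18 ML/d; C = (10.68·2.187 + 0.5000·12.90)/11.18 = 2.666 mg/L.
Outfall 3: combined Q = 11.76 ML/d; C = (11.18·2.666 + 0.5800·34.70)/11.76 = 4.246 mg/L.

4.25 mg/L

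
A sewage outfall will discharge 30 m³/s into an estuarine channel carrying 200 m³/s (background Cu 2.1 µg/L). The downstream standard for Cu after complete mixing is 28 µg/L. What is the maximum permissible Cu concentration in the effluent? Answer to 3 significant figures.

At the limit, (Qr·Cr + Qe·Cₑ)/(Qr + Qe) = 28:
Cₑ = (230.0·28 − 200.0·2.100) / 30.00 = 200.7 µg/L.

201 µg/L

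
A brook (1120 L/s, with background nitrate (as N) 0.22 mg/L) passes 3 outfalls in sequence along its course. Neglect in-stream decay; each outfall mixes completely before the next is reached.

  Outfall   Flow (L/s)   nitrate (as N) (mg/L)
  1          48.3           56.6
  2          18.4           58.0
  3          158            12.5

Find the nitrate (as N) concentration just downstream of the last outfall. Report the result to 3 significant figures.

Outfall 1: combined Q = 1168 L/s; C = (1120·0.2200 + 48.30·56.60)/1168 = 2.551 mg/L.
Outfall 2: combined Q = 1187 L/s; C = (1168·2.551 + 18.40·58.00)/1187 = 3.411 mg/L.
Outfall 3: combined Q = 1345 L/s; C = (1187·3.411 + 158.0·12.50)/1345 = 4.479 mg/L.

4.48 mg/L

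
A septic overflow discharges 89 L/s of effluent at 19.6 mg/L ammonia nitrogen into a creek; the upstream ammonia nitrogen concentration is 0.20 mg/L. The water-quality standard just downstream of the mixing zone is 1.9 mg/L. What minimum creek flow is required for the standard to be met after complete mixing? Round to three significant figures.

Set C_mix = 1.9: (Q·0.2000 + 89.00·19.60) / (Q + 89.00) = 1.9
→ Q = 89.00·(19.60 − 1.9)/(1.9 − 0.2000) = 926.6 L/s.

927 L/s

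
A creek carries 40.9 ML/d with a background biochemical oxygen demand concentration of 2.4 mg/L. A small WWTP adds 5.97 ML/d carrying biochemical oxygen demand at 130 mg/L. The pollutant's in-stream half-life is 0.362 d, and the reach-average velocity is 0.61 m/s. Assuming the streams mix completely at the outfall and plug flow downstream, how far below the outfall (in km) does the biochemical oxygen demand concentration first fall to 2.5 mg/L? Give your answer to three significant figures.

55.3 km

Mass balance: C = (40.90·2.400 + 5.970·130.0) / 46.87 = 874.3/46.87 = 18.65 mg/L.
Half-life 0.362 d → k = ln 2 / 0.362 = 1.915 d⁻¹.
Set 18.65·exp(−k·t) = 2.5 → t = ln(18.65/2.5)/k = 90680 s = 25.19 h.
Distance = v·t = 0.61·90680 = 55320 m = 55.32 km.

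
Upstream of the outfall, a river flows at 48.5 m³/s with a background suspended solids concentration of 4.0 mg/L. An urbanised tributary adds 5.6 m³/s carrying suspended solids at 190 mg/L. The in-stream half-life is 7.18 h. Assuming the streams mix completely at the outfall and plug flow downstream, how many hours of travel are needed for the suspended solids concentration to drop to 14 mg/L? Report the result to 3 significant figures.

Conservation of mass: C = (48.50·4.000 + 5.600·190.0) / 54.10 = 1258/54.10 = 23.25 mg/L.
Half-life 7.18 h → k = ln 2 / 7.18 = 0.09654 h⁻¹ = 2.317 d⁻¹.
23.25·exp(−k·t) = 14 → t = ln(23.25/14)/k = 18920 s = 5.256 h.

5.26 h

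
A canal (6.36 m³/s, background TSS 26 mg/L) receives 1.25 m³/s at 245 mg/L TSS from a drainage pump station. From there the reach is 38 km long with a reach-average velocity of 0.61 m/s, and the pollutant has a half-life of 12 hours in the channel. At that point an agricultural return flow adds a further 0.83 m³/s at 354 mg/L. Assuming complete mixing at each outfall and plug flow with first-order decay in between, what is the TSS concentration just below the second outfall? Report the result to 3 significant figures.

55.4 mg/L

Mass balance: C = (6.360·26.00 + 1.250·245.0) / 7.610 = 471.6/7.610 = 61.97 mg/L; combined flow 7.610 m³/s.
Travel time t = 38·1000 / 0.61 = 62300 s = 17.30 h.
Half-life 12 h → k = ln 2 / 12 = 0.05776 h⁻¹ = 1.386 d⁻¹.
Decay over the reach: 61.97·exp(−kt) = 61.97·0.3681 = 22.81 mg/L.
Second outfall: C = (7.610·22.81 + 0.8300·354.0)/8.440 = 55.38 mg/L.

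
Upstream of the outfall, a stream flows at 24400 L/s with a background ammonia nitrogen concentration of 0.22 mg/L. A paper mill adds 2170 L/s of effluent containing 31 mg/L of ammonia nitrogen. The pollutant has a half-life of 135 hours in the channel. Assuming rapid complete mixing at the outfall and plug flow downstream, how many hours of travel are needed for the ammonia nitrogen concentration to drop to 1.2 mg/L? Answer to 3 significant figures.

After mixing, C = (24400·0.2200 + 2170·31.00) / 26570 = 72640/26570 = 2.734 mg/L.
Half-life 135 h → k = ln 2 / 135 = 0.005134 h⁻¹ = 0.1232 d⁻¹.
2.734·exp(−k·t) = 1.2 → t = ln(2.734/1.2)/k = 577300 s = 160.4 h.

160 h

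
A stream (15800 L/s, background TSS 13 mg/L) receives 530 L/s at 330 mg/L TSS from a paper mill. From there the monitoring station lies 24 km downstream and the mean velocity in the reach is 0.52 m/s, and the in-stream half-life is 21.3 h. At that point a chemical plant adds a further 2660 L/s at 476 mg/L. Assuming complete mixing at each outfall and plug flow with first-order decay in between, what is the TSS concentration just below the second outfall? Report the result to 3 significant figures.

79.9 mg/L

Mixed concentration C = ΣQC/ΣQ = (15800·13.00 + 530.0·330.0) / 16330 = 380300/16330 = 23.29 mg/L; combined flow 16330 L/s.
Travel time t = 24·1000 / 0.52 = 46150 s = 12.82 h.
Half-life 21.3 h → k = ln 2 / 21.3 = 0.03254 h⁻¹ = 0.7810 d⁻¹.
Applying C = C₀e^(−kt): 23.29 × 0.6589 = 15.34 mg/L.
Second outfall: C = (16330·15.34 + 2660·476.0)/18990 = 79.87 mg/L.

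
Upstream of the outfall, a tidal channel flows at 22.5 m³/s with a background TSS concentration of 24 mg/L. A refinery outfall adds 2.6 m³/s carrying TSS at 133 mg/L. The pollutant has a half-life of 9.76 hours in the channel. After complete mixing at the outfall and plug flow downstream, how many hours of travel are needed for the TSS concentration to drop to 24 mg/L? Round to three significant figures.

After mixing, C = (22.50·24.00 + 2.600·133.0) / 25.10 = 885.8/25.10 = 35.29 mg/L.
Half-life 9.76 h → k = ln 2 / 9.76 = 0.07102 h⁻¹ = 1.704 d⁻¹.
35.29·exp(−k·t) = 24 → t = ln(35.29/24)/k = 19540 s = 5.429 h.

5.43 h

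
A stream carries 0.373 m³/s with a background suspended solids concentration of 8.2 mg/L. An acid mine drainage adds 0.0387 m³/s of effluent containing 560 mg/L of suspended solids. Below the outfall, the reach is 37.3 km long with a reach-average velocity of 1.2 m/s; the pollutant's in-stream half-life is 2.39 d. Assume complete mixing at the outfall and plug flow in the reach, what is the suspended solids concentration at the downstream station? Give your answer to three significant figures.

Conservation of mass: C = (0.3730·8.200 + 0.03870·560.0) / 0.4117 = 24.73/0.4117 = 60.07 mg/L.
Travel time t = 37.3·1000 / 1.2 = 31080 s = 8.634 h.
Half-life 2.39 d → k = ln 2 / 2.39 = 0.2900 d⁻¹.
First-order decay: C = 60.07·exp(−k·t) = 60.07·0.9009 = 54.12 mg/L.

54.1 mg/L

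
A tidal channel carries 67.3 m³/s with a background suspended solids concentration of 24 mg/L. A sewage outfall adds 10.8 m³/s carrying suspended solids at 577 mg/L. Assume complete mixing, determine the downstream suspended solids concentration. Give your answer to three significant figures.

100 mg/L

Mixed concentration C = ΣQC/ΣQ = (67.30·24.00 + 10.80·577.0) / 78.10 = 7847/78.10 = 100.5 mg/L.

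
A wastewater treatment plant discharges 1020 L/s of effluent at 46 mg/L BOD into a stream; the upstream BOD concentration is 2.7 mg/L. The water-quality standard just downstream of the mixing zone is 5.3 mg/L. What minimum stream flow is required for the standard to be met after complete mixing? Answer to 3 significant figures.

Set C_mix = 5.3: (Q·2.700 + 1020·46.00) / (Q + 1020) = 5.3
→ Q = 1020·(46.00 − 5.3)/(5.3 − 2.700) = 15970 L/s.

16000 L/s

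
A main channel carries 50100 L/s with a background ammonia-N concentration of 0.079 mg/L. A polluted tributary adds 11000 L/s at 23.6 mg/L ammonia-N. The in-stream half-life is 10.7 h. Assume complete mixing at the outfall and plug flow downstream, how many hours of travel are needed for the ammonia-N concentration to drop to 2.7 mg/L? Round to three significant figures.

7.23 h

Flow-weighted average: C = (50100·0.07900 + 11000·23.60) / 61100 = 263600/61100 = 4.314 mg/L.
Half-life 10.7 h → k = ln 2 / 10.7 = 0.06478 h⁻¹ = 1.555 d⁻¹.
4.314·exp(−k·t) = 2.7 → t = ln(4.314/2.7)/k = 26040 s = 7.232 h.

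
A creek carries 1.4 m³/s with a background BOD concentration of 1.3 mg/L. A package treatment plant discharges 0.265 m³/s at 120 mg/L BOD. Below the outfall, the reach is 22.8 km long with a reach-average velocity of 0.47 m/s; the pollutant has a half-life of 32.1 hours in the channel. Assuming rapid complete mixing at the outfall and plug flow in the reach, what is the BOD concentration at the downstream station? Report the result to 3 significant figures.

15.1 mg/L

Conservation of mass: C = (1.400·1.300 + 0.2650·120.0) / 1.665 = 33.62/1.665 = 20.19 mg/L.
Travel time t = 22.8·1000 / 0.47 = 48510 s = 13.48 h.
Half-life 32.1 h → k = ln 2 / 32.1 = 0.02159 h⁻¹ = 0.5182 d⁻¹.
Applying C = C₀e^(−kt): 20.19 × 0.7475 = 15.09 mg/L.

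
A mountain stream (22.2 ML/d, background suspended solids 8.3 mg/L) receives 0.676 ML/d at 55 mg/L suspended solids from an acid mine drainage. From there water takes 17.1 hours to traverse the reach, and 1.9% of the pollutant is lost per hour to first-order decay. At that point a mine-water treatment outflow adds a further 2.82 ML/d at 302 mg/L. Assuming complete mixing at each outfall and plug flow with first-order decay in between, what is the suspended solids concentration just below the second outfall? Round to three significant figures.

After mixing, C = (22.20·8.300 + 0.6760·55.00) / 22.88 = 221.4/22.88 = 9.680 mg/L; combined flow 22.88 ML/d.
1.9%/h lost → k = −ln(1 − 0.019) = 0.01918 h⁻¹.
First-order decay: C = 9.680·exp(−k·t) = 9.680·0.7203 = 6.973 mg/L.
Second outfall: C = (22.88·6.973 + 2.820·302.0)/25.70 = 39.35 mg/L.

39.4 mg/L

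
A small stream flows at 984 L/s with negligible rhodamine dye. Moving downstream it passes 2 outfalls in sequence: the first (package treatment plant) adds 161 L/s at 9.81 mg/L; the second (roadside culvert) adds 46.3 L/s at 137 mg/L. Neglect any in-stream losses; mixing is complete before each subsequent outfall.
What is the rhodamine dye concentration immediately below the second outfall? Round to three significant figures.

Outfall 1: combined Q = 1145 L/s; C = (984.0·0 + 161.0·9.810)/1145 = 1.379 mg/L.
Outfall 2: combined Q = 1191 L/s; C = (1145·1.379 + 46.30·137.0)/1191 = 6.650 mg/L.

6.65 mg/L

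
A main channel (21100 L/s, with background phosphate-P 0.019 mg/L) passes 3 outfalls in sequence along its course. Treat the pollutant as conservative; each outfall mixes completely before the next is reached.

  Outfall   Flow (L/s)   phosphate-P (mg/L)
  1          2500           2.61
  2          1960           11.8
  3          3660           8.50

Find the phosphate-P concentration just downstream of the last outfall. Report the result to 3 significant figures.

Below outfall 1: Q → 23600 L/s, C = (21100·0.01900 + 2500·2.610)/23600 = 0.2935 mg/L.
Below outfall 2: Q → 25560 L/s, C = (23600·0.2935 + 1960·11.80)/25560 = 1.176 mg/L.
Below outfall 3: Q → 29220 L/s, C = (25560·1.176 + 3660·8.500)/29220 = 2.093 mg/L.

2.09 mg/L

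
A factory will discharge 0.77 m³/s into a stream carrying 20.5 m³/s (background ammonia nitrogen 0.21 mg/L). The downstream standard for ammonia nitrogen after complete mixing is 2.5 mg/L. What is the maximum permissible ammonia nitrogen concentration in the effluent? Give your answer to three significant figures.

At the limit, (Qr·Cr + Qe·Cₑ)/(Qr + Qe) = 2.5:
Cₑ = (21.27·2.5 − 20.50·0.2100) / 0.7700 = 63.47 mg/L.

63.5 mg/L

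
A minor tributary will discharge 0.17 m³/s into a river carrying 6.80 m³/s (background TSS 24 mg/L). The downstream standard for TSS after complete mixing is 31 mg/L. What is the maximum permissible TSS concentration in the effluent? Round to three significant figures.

311 mg/L

At the limit, (Qr·Cr + Qe·Cₑ)/(Qr + Qe) = 31:
Cₑ = (6.970·31 − 6.800·24.00) / 0.1700 = 311.0 mg/L.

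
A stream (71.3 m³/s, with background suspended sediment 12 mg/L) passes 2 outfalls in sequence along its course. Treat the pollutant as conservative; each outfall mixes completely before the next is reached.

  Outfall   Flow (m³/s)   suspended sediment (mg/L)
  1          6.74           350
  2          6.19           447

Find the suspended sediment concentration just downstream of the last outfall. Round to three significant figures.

71.0 mg/L

Below outfall 1: Q → 78.04 m³/s, C = (71.30·12.00 + 6.740·350.0)/78.04 = 41.19 mg/L.
Below outfall 2: Q → 84.23 m³/s, C = (78.04·41.19 + 6.190·447.0)/84.23 = 71.01 mg/L.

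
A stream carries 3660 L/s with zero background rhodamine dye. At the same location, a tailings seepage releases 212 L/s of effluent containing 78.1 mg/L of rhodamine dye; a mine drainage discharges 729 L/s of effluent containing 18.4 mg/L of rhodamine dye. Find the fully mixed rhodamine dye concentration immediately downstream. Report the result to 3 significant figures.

After mixing, C = (3660·0 + 212.0·78.10 + 729.0·18.40) / 4601 = 29970/4601 = 6.514 mg/L.

6.51 mg/L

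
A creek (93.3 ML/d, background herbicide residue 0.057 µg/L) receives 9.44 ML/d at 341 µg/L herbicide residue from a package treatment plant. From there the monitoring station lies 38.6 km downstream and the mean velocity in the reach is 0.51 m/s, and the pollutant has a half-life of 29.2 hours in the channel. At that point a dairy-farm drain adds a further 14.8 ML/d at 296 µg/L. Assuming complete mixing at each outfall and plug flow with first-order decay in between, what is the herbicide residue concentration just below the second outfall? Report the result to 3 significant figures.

53.9 µg/L

Mass balance: C = (93.30·0.05700 + 9.440·341.0) / 102.7 = 3224/102.7 = 31.38 µg/L; combined flow 102.7 ML/d.
Travel time t = 38.6·1000 / 0.51 = 75690 s = 21.02 h.
Half-life 29.2 h → k = ln 2 / 29.2 = 0.02374 h⁻¹ = 0.5697 d⁻¹.
Applying C = C₀e^(−kt): 31.38 × 0.6071 = 19.05 µg/L.
Second outfall: C = (102.7·19.05 + 14.80·296.0)/117.5 = 53.92 µg/L.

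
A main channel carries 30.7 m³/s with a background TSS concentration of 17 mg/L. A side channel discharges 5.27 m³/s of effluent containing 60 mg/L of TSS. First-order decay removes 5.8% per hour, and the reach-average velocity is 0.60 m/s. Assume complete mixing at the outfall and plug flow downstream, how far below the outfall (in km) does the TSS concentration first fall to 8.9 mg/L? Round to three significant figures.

Conservation of mass: C = (30.70·17.00 + 5.270·60.00) / 35.97 = 838.1/35.97 = 23.30 mg/L.
5.8%/h lost → k = −ln(1 − 0.058) = 0.05975 h⁻¹.
Set 23.30·exp(−k·t) = 8.9 → t = ln(23.30/8.9)/k = 57990 s = 16.11 h.
Distance = v·t = 0.60·57990 = 34790 m = 34.79 km.

34.8 km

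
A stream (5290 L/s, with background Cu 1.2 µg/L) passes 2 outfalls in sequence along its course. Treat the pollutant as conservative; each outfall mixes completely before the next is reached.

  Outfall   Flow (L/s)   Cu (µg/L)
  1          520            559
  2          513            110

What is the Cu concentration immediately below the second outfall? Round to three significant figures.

55.9 µg/L

Outfall 1: combined Q = 5810 L/s; C = (5290·1.200 + 520.0·559.0)/5810 = 51.12 µg/L.
Outfall 2: combined Q = 6323 L/s; C = (5810·51.12 + 513.0·110.0)/6323 = 55.90 µg/L.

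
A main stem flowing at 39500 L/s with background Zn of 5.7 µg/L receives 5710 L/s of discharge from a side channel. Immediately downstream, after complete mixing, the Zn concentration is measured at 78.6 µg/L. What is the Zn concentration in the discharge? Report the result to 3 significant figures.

583 µg/L

Mass balance: 39500·5.700 + 5710·Cₑ = 45210·78.60
→ Cₑ = (45210·78.60 − 39500·5.700) / 5710 = 582.9 µg/L.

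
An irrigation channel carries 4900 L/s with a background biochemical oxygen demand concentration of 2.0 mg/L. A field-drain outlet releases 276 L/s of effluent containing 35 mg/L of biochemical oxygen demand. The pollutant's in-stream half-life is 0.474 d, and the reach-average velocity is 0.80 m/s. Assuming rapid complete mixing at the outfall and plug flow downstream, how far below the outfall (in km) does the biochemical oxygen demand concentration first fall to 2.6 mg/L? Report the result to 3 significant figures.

Conservation of mass: C = (4900·2.000 + 276.0·35.00) / 5176 = 19460/5176 = 3.760 mg/L.
Half-life 0.474 d → k = ln 2 / 0.474 = 1.462 d⁻¹.
Set 3.760·exp(−k·t) = 2.6 → t = ln(3.760/2.6)/k = 21790 s = 6.053 h.
Distance = v·t = 0.80·21790 = 17430 m = 17.43 km.

17.4 km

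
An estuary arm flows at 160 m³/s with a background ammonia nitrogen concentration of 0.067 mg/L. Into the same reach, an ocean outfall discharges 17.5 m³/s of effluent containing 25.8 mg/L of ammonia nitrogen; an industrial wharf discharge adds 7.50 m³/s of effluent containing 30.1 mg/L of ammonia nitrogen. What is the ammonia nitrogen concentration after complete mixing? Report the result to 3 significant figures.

3.72 mg/L

Flow-weighted average: C = (160.0·0.06700 + 17.50·25.80 + 7.500·30.10) / 185.0 = 688.0/185.0 = 3.719 mg/L.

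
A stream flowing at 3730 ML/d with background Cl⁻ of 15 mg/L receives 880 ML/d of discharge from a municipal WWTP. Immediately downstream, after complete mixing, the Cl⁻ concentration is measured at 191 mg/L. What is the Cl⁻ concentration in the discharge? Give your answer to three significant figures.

937 mg/L

Mass balance: 3730·15.00 + 880.0·Cₑ = 4610·191.0
→ Cₑ = (4610·191.0 − 3730·15.00) / 880.0 = 937.0 mg/L.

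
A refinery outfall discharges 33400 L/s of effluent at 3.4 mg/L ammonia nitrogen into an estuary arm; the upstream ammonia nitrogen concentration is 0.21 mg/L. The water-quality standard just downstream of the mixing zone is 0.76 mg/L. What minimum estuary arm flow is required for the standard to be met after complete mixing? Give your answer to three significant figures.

160000 L/s

Set C_mix = 0.76: (Q·0.2100 + 33400·3.400) / (Q + 33400) = 0.76
→ Q = 33400·(3.400 − 0.76)/(0.76 − 0.2100) = 160300 L/s.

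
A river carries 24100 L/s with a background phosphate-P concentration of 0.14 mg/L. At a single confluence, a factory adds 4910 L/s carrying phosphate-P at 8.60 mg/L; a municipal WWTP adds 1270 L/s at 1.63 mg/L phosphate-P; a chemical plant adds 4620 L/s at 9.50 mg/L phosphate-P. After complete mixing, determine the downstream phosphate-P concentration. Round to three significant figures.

2.62 mg/L

Conservation of mass: C = (24100·0.1400 + 4910·8.600 + 1270·1.630 + 4620·9.500) / 34900 = 91560/34900 = 2.623 mg/L.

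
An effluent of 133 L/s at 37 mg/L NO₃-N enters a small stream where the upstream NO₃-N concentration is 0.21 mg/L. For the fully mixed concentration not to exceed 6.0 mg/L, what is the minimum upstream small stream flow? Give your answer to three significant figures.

712 L/s

Set C_mix = 6.0: (Q·0.2100 + 133.0·37.00) / (Q + 133.0) = 6.0
→ Q = 133.0·(37.00 − 6.0)/(6.0 − 0.2100) = 712.1 L/s.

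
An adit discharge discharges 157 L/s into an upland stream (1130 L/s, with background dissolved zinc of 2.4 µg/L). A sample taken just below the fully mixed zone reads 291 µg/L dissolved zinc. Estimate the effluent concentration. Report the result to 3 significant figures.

2370 µg/L

Mass balance: 1130·2.400 + 157.0·Cₑ = 1287·291.0
→ Cₑ = (1287·291.0 − 1130·2.400) / 157.0 = 2368 µg/L.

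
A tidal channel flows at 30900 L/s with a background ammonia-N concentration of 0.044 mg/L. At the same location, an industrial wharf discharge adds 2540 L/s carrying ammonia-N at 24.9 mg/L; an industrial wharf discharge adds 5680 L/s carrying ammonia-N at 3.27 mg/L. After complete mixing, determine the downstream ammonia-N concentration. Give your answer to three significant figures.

After mixing, C = (30900·0.04400 + 2540·24.90 + 5680·3.270) / 39120 = 83180/39120 = 2.126 mg/L.

2.13 mg/L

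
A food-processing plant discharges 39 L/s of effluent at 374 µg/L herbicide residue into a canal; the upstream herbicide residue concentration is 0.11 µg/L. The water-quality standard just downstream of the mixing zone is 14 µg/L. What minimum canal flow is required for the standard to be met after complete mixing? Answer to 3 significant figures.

1010 L/s

Set C_mix = 14: (Q·0.1100 + 39.00·374.0) / (Q + 39.00) = 14
→ Q = 39.00·(374.0 − 14)/(14 − 0.1100) = 1011 L/s.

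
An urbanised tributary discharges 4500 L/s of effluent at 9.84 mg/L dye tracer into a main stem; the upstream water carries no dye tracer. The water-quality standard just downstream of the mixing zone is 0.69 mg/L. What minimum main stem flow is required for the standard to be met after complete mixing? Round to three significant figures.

59700 L/s

Set C_mix = 0.69: (Q·0 + 4500·9.840) / (Q + 4500) = 0.69
→ Q = 4500·(9.840 − 0.69)/(0.69 − 0) = 59670 L/s.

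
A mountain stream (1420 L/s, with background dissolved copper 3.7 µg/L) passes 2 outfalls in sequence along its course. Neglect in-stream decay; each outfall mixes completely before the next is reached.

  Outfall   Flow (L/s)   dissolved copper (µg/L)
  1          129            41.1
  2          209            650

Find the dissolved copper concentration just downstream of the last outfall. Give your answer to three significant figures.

83.3 µg/L

Below outfall 1: Q → 1549 L/s, C = (1420·3.700 + 129.0·41.10)/1549 = 6.815 µg/L.
Below outfall 2: Q → 1758 L/s, C = (1549·6.815 + 209.0·650.0)/1758 = 83.28 µg/L.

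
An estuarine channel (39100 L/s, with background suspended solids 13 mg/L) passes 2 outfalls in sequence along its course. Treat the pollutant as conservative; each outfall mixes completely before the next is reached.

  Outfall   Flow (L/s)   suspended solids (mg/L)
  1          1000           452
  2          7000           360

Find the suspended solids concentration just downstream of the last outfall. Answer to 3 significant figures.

After outfall 1: Q = 39100 + 1000 = 40100 L/s; C = (39100·13.00 + 1000·452.0)/40100 = 23.95 mg/L.
After outfall 2: Q = 40100 + 7000 = 47100 L/s; C = (40100·23.95 + 7000·360.0)/47100 = 73.89 mg/L.

73.9 mg/L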